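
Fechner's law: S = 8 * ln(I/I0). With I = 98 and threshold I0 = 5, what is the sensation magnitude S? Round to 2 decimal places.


S = 8 * ln(98/5)
I/I0 = 19.6
ln(19.6) = 2.9755
S = 8 * 2.9755
= 23.80


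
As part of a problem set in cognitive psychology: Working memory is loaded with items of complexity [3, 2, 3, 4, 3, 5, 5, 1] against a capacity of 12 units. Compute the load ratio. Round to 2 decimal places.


Total complexity = 3 + 2 + 3 + 4 + 3 + 5 + 5 + 1 = 26
Load = total / capacity = 26 / 12
= 2.17


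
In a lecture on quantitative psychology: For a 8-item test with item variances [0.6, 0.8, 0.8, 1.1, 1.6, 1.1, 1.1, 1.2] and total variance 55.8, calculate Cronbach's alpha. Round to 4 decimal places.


alpha = (k/(k-1)) * (1 - sum(s_i^2)/s_total^2)
sum(item variances) = 8.3
k/(k-1) = 8/7 = 1.142857
1 - 8.3/55.8 = 1 - 0.148746 = 0.851254
alpha = 1.142857 * 0.851254
= 0.9729


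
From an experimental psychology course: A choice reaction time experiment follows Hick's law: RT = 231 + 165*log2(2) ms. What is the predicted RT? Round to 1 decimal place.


RT = 231 + 165 * log2(2)
log2(2) = 1.0
RT = 231 + 165 * 1.0
= 231 + 165.0
= 396.0 ms


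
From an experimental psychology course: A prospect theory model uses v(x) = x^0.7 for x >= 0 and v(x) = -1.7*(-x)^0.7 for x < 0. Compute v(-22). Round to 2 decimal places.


Since x = -22 < 0, use v(x) = -lambda*(-x)^alpha
(-x) = 22
22^0.7 = 8.7035
v(-22) = -1.7 * 8.7035
= -14.80


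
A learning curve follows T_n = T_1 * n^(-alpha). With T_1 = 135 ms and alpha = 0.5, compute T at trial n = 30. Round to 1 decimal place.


T_n = 135 * 30^(-0.5)
30^(-0.5) = 0.182574
T_n = 135 * 0.182574
= 24.6 ms


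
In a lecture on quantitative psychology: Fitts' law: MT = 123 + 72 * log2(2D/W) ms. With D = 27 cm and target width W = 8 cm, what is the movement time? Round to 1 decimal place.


MT = 123 + 72 * log2(2*27/8)
2D/W = 6.75
log2(6.75) = 2.7549
MT = 123 + 72 * 2.7549
= 321.4 ms


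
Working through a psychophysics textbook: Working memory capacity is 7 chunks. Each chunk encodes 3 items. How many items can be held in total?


Total items = chunks * items_per_chunk
= 7 * 3
= 21


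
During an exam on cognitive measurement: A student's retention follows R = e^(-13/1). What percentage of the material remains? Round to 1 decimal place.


R = e^(-t/S)
-t/S = -13/1 = -13.0
R = e^(-13.0) = 2e-06
Percentage = 2e-06 * 100
= 0.0


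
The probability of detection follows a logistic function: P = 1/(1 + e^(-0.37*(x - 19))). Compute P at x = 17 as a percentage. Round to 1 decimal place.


P(x) = 1/(1 + e^(-0.37*(17 - 19)))
Exponent = -0.37 * -2 = 0.74
e^(0.74) = 2.095936
P = 1/(1 + 2.095936) = 0.323004
Percentage = 32.3


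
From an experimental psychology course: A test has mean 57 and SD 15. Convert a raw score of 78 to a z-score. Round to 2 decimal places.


z = (X - mu) / sigma
= (78 - 57) / 15
= 21 / 15
= 1.40


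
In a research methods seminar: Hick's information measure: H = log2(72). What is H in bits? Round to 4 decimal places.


H = log2(n)
H = log2(72)
= 6.1699


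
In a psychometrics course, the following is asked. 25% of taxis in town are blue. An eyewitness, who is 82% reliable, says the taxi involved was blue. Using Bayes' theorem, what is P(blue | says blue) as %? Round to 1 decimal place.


P(blue | says blue) = P(says blue | blue)*P(blue) / [P(says blue | blue)*P(blue) + P(says blue | not blue)*P(not blue)]
Numerator = 0.82 * 0.25 = 0.205
False identification = 0.18 * 0.75 = 0.135
P = 0.205 / (0.205 + 0.135)
= 0.205 / 0.34
As percentage = 60.3


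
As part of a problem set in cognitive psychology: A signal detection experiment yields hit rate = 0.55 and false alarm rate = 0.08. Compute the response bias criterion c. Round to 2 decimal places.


c = -0.5 * (z(HR) + z(FAR))
z(0.55) = 0.1257
z(0.08) = -1.4051
c = -0.5 * (0.1257 + -1.4051)
= -0.5 * -1.2794
= 0.64


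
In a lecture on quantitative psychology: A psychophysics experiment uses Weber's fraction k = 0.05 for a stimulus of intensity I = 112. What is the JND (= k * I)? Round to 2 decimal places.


JND = k * I
JND = 0.05 * 112
= 5.60


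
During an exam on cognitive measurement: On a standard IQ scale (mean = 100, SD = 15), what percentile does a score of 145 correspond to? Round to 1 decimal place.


z = (IQ - mean) / SD
z = (145 - 100) / 15 = 3.0
Percentile = Phi(3.0) * 100
Phi(3.0) = 0.99865
= 99.9


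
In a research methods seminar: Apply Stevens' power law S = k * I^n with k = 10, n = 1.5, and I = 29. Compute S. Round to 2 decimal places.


S = 10 * 29^1.5
29^1.5 = 156.1698
S = 10 * 156.1698
= 1561.70


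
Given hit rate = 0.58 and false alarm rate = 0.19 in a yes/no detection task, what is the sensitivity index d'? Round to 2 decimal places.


d' = z(HR) - z(FAR)
z(0.58) = 0.2019
z(0.19) = -0.8779
d' = 0.2019 - -0.8779
= 1.08


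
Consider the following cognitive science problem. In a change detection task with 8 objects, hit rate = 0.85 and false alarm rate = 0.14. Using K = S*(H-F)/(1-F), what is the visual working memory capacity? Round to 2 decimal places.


K = S * (H - F) / (1 - F)
H - F = 0.71
1 - F = 0.86
K = 8 * 0.71 / 0.86
= 6.60


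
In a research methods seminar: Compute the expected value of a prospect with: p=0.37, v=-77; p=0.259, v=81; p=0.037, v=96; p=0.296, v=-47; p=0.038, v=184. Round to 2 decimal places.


EU = sum(p_i * v_i)
0.37 * -77 = -28.49
0.259 * 81 = 20.979
0.037 * 96 = 3.552
0.296 * -47 = -13.912
0.038 * 184 = 6.992
EU = -28.49 + 20.979 + 3.552 + -13.912 + 6.992
= -10.88


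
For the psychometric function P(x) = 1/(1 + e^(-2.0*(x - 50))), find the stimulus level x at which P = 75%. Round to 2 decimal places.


At P = 0.75: 0.75 = 1/(1 + e^(-k*(x-x0)))
Solving: e^(-k*(x-x0)) = 1/3
x = x0 + ln(3)/k
ln(3) = 1.0986
x = 50 + 1.0986/2.0
= 50 + 0.5493
= 50.55


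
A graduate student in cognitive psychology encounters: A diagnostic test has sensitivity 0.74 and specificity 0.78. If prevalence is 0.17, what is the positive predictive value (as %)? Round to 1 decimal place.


PPV = (sens * prev) / (sens * prev + (1-spec) * (1-prev))
Numerator = 0.74 * 0.17 = 0.1258
P(positive and no disease) = (1 - spec) * (1 - prev) = (1 - 0.78) * (1 - 0.17) = 0.1826
Denominator = 0.1258 + 0.1826 = 0.3084
PPV = 0.1258 / 0.3084 = 0.407912
As percentage = 40.8


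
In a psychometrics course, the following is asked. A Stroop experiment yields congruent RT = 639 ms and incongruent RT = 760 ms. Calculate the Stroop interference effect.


Stroop effect = RT(incongruent) - RT(congruent)
= 760 - 639
= 121 ms


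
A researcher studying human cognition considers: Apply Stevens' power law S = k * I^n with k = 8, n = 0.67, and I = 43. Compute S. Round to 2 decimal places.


S = 8 * 43^0.67
43^0.67 = 12.4286
S = 8 * 12.4286
= 99.43


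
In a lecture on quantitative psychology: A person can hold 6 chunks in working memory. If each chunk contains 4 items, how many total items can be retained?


Total items = chunks * items_per_chunk
= 6 * 4
= 24


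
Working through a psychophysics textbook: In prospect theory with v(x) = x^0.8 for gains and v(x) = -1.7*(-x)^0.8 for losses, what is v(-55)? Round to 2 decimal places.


Since x = -55 < 0, use v(x) = -lambda*(-x)^alpha
(-x) = 55
55^0.8 = 24.6769
v(-55) = -1.7 * 24.6769
= -41.95


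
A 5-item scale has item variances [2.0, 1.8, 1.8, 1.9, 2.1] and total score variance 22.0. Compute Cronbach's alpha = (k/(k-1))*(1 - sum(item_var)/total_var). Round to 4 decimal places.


alpha = (k/(k-1)) * (1 - sum(s_i^2)/s_total^2)
sum(item variances) = 9.6
k/(k-1) = 5/4 = 1.25
1 - 9.6/22.0 = 1 - 0.436364 = 0.563636
alpha = 1.25 * 0.563636
= 0.7045


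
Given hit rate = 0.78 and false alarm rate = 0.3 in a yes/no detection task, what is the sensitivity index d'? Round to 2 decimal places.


d' = z(HR) - z(FAR)
z(0.78) = 0.7722
z(0.3) = -0.5244
d' = 0.7722 - -0.5244
= 1.30


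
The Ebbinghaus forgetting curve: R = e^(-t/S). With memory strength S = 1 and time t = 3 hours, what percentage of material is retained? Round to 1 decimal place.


R = e^(-t/S)
-t/S = -3/1 = -3.0
R = e^(-3.0) = 0.049787
Percentage = 0.049787 * 100
= 5.0


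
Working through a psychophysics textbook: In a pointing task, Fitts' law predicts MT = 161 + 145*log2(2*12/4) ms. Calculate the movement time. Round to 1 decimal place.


MT = 161 + 145 * log2(2*12/4)
2D/W = 6.0
log2(6.0) = 2.585
MT = 161 + 145 * 2.585
= 535.8 ms


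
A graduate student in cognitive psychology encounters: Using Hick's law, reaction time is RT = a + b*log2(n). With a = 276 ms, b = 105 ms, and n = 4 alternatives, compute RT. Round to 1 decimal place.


RT = 276 + 105 * log2(4)
log2(4) = 2.0
RT = 276 + 105 * 2.0
= 276 + 210.0
= 486.0 ms


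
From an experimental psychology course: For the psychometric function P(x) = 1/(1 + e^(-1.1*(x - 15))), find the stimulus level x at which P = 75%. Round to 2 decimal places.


At P = 0.75: 0.75 = 1/(1 + e^(-k*(x-x0)))
Solving: e^(-k*(x-x0)) = 1/3
x = x0 + ln(3)/k
ln(3) = 1.0986
x = 15 + 1.0986/1.1
= 15 + 0.9987
= 16.00


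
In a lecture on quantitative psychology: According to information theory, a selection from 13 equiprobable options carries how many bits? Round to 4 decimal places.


H = log2(n)
H = log2(13)
= 3.7004


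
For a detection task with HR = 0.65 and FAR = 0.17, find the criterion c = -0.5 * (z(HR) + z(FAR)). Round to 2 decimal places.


c = -0.5 * (z(HR) + z(FAR))
z(0.65) = 0.3853
z(0.17) = -0.9542
c = -0.5 * (0.3853 + -0.9542)
= -0.5 * -0.5689
= 0.28


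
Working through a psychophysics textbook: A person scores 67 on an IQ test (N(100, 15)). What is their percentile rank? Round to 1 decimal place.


z = (IQ - mean) / SD
z = (67 - 100) / 15 = -2.2
Percentile = Phi(-2.2) * 100
Phi(-2.2) = 0.013903
= 1.4


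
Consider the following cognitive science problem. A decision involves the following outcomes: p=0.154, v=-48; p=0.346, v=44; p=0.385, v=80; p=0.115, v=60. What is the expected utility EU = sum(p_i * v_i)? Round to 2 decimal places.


EU = sum(p_i * v_i)
0.154 * -48 = -7.392
0.346 * 44 = 15.224
0.385 * 80 = 30.8
0.115 * 60 = 6.9
EU = -7.392 + 15.224 + 30.8 + 6.9
= 45.53


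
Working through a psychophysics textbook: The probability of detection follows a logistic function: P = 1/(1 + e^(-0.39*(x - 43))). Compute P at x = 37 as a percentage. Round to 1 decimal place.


P(x) = 1/(1 + e^(-0.39*(37 - 43)))
Exponent = -0.39 * -6 = 2.34
e^(2.34) = 10.381237
P = 1/(1 + 10.381237) = 0.087864
Percentage = 8.8


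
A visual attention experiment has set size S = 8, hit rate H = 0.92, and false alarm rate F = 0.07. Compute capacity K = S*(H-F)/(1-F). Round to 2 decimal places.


K = S * (H - F) / (1 - F)
H - F = 0.85
1 - F = 0.93
K = 8 * 0.85 / 0.93
= 7.31


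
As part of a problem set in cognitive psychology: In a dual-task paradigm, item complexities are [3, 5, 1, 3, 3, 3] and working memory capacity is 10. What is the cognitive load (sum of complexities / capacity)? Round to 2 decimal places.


Total complexity = 3 + 5 + 1 + 3 + 3 + 3 = 18
Load = total / capacity = 18 / 10
= 1.80


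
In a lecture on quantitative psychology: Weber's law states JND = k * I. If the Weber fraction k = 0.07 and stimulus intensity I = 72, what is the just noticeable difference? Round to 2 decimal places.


JND = k * I
JND = 0.07 * 72
= 5.04


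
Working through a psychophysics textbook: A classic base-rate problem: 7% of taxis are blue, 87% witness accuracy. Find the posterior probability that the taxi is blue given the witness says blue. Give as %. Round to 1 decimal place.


P(blue | says blue) = P(says blue | blue)*P(blue) / [P(says blue | blue)*P(blue) + P(says blue | not blue)*P(not blue)]
Numerator = 0.87 * 0.07 = 0.0609
False identification = 0.13 * 0.93 = 0.1209
P = 0.0609 / (0.0609 + 0.1209)
= 0.0609 / 0.1818
As percentage = 33.5


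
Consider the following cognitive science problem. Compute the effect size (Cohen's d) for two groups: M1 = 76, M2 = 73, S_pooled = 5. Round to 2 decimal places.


Cohen's d = (M1 - M2) / S_pooled
= (76 - 73) / 5
= 3 / 5
= 0.60


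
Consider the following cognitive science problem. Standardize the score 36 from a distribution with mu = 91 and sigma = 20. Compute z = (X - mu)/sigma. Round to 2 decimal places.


z = (X - mu) / sigma
= (36 - 91) / 20
= -55 / 20
= -2.75


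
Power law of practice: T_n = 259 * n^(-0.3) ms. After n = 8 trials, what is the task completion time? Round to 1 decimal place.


T_n = 259 * 8^(-0.3)
8^(-0.3) = 0.535887
T_n = 259 * 0.535887
= 138.8 ms


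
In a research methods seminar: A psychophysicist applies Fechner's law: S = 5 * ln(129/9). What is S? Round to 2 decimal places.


S = 5 * ln(129/9)
I/I0 = 14.333333
ln(14.333333) = 2.6626
S = 5 * 2.6626
= 13.31


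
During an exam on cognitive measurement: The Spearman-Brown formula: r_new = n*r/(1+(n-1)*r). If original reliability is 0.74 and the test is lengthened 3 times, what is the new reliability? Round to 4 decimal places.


r_new = n*r / (1 + (n-1)*r)
Numerator = 3 * 0.74 = 2.22
Denominator = 1 + 2 * 0.74 = 2.48
r_new = 2.22 / 2.48
= 0.8952


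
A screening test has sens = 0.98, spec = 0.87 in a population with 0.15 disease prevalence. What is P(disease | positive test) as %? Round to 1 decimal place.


PPV = (sens * prev) / (sens * prev + (1-spec) * (1-prev))
Numerator = 0.98 * 0.15 = 0.147
P(positive and no disease) = (1 - spec) * (1 - prev) = (1 - 0.87) * (1 - 0.15) = 0.1105
Denominator = 0.147 + 0.1105 = 0.2575
PPV = 0.147 / 0.2575 = 0.570874
As percentage = 57.1


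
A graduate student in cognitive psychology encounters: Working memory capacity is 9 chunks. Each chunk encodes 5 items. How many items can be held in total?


Total items = chunks * items_per_chunk
= 9 * 5
= 45


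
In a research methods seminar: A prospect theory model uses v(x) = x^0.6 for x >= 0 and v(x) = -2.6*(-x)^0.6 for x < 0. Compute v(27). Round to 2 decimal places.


Since x = 27 >= 0, use v(x) = x^0.6
27^0.6 = 7.2247
v(27) = 7.22


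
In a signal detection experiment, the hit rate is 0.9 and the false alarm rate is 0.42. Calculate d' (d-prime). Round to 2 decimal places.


d' = z(HR) - z(FAR)
z(0.9) = 1.2816
z(0.42) = -0.2019
d' = 1.2816 - -0.2019
= 1.48


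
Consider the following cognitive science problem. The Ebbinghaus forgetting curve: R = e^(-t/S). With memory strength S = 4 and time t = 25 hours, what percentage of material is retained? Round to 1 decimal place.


R = e^(-t/S)
-t/S = -25/4 = -6.25
R = e^(-6.25) = 0.00193
Percentage = 0.00193 * 100
= 0.2


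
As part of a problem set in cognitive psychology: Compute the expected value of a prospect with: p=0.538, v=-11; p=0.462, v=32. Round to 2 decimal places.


EU = sum(p_i * v_i)
0.538 * -11 = -5.918
0.462 * 32 = 14.784
EU = -5.918 + 14.784
= 8.87


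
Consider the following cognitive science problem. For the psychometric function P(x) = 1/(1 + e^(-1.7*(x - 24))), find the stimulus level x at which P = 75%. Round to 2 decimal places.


At P = 0.75: 0.75 = 1/(1 + e^(-k*(x-x0)))
Solving: e^(-k*(x-x0)) = 1/3
x = x0 + ln(3)/k
ln(3) = 1.0986
x = 24 + 1.0986/1.7
= 24 + 0.6462
= 24.65


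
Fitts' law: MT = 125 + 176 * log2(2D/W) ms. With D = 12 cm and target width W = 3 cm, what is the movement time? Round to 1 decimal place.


MT = 125 + 176 * log2(2*12/3)
2D/W = 8.0
log2(8.0) = 3.0
MT = 125 + 176 * 3.0
= 653.0 ms


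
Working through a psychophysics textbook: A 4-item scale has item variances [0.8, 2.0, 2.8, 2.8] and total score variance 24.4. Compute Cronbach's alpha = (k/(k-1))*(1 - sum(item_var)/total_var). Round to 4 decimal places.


alpha = (k/(k-1)) * (1 - sum(s_i^2)/s_total^2)
sum(item variances) = 8.4
k/(k-1) = 4/3 = 1.333333
1 - 8.4/24.4 = 1 - 0.344262 = 0.655738
alpha = 1.333333 * 0.655738
= 0.8743


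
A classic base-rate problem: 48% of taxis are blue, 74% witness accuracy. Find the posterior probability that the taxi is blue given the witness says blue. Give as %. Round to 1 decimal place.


P(blue | says blue) = P(says blue | blue)*P(blue) / [P(says blue | blue)*P(blue) + P(says blue | not blue)*P(not blue)]
Numerator = 0.74 * 0.48 = 0.3552
False identification = 0.26 * 0.52 = 0.1352
P = 0.3552 / (0.3552 + 0.1352)
= 0.3552 / 0.4904
As percentage = 72.4


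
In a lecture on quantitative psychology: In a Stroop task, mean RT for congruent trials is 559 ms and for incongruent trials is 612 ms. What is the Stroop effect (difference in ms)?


Stroop effect = RT(incongruent) - RT(congruent)
= 612 - 559
= 53 ms


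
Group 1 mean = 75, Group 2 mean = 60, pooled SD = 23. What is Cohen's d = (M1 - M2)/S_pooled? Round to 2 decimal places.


Cohen's d = (M1 - M2) / S_pooled
= (75 - 60) / 23
= 15 / 23
= 0.65


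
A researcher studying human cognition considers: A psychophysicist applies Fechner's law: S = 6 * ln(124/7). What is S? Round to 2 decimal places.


S = 6 * ln(124/7)
I/I0 = 17.714286
ln(17.714286) = 2.8744
S = 6 * 2.8744
= 17.25


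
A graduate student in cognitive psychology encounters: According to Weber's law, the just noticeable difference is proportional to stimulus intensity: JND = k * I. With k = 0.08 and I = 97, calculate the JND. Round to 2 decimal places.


JND = k * I
JND = 0.08 * 97
= 7.76


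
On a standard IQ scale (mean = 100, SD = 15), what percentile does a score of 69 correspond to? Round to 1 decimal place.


z = (IQ - mean) / SD
z = (69 - 100) / 15 = -2.0667
Percentile = Phi(-2.0667) * 100
Phi(-2.0667) = 0.019381
= 1.9


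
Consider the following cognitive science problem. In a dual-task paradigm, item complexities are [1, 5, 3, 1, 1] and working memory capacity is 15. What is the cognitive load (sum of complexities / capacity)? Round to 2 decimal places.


Total complexity = 1 + 5 + 3 + 1 + 1 = 11
Load = total / capacity = 11 / 15
= 0.73


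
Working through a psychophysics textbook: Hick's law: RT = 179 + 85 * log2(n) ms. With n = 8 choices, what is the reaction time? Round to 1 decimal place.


RT = 179 + 85 * log2(8)
log2(8) = 3.0
RT = 179 + 85 * 3.0
= 179 + 255.0
= 434.0 ms


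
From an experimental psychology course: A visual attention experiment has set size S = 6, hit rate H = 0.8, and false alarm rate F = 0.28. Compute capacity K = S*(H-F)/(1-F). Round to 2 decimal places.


K = S * (H - F) / (1 - F)
H - F = 0.52
1 - F = 0.72
K = 6 * 0.52 / 0.72
= 4.33


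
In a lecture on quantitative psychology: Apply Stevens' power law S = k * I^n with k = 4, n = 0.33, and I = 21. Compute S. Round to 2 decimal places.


S = 4 * 21^0.33
21^0.33 = 2.7311
S = 4 * 2.7311
= 10.92


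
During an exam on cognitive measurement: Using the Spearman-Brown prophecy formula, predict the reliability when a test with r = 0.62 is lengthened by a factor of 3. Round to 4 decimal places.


r_new = n*r / (1 + (n-1)*r)
Numerator = 3 * 0.62 = 1.86
Denominator = 1 + 2 * 0.62 = 2.24
r_new = 1.86 / 2.24
= 0.8304


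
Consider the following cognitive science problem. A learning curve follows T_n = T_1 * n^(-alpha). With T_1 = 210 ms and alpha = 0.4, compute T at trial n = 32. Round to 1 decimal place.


T_n = 210 * 32^(-0.4)
32^(-0.4) = 0.25
T_n = 210 * 0.25
= 52.5 ms


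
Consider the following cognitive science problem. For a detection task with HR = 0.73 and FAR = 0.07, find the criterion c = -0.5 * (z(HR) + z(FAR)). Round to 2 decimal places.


c = -0.5 * (z(HR) + z(FAR))
z(0.73) = 0.6128
z(0.07) = -1.4758
c = -0.5 * (0.6128 + -1.4758)
= -0.5 * -0.863
= 0.43


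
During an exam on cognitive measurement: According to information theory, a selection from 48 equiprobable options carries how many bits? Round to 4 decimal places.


H = log2(n)
H = log2(48)
= 5.5850


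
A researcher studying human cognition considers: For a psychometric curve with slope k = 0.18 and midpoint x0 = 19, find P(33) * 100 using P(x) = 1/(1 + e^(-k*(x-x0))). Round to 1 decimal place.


P(x) = 1/(1 + e^(-0.18*(33 - 19)))
Exponent = -0.18 * 14 = -2.52
e^(-2.52) = 0.08046
P = 1/(1 + 0.08046) = 0.925532
Percentage = 92.6


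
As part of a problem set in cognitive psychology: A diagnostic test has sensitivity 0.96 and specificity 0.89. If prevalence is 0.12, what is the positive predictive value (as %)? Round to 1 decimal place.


PPV = (sens * prev) / (sens * prev + (1-spec) * (1-prev))
Numerator = 0.96 * 0.12 = 0.1152
P(positive and no disease) = (1 - spec) * (1 - prev) = (1 - 0.89) * (1 - 0.12) = 0.0968
Denominator = 0.1152 + 0.0968 = 0.212
PPV = 0.1152 / 0.212 = 0.543396
As percentage = 54.3


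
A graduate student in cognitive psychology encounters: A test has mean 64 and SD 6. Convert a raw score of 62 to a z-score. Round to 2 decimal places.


z = (X - mu) / sigma
= (62 - 64) / 6
= -2 / 6
= -0.33


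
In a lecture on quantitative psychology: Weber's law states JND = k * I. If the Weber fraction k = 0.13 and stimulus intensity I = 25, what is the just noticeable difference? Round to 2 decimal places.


JND = k * I
JND = 0.13 * 25
= 3.25


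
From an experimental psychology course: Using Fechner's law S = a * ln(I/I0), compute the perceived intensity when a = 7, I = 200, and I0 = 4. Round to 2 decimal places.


S = 7 * ln(200/4)
I/I0 = 50.0
ln(50.0) = 3.912
S = 7 * 3.912
= 27.38


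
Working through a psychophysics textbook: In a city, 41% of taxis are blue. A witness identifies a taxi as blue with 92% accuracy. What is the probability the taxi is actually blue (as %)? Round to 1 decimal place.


P(blue | says blue) = P(says blue | blue)*P(blue) / [P(says blue | blue)*P(blue) + P(says blue | not blue)*P(not blue)]
Numerator = 0.92 * 0.41 = 0.3772
False identification = 0.08 * 0.59 = 0.0472
P = 0.3772 / (0.3772 + 0.0472)
= 0.3772 / 0.4244
As percentage = 88.9


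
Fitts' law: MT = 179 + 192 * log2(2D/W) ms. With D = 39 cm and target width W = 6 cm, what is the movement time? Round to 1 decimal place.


MT = 179 + 192 * log2(2*39/6)
2D/W = 13.0
log2(13.0) = 3.7004
MT = 179 + 192 * 3.7004
= 889.5 ms


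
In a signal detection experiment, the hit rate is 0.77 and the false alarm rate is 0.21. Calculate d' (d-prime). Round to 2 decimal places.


d' = z(HR) - z(FAR)
z(0.77) = 0.7388
z(0.21) = -0.8064
d' = 0.7388 - -0.8064
= 1.55


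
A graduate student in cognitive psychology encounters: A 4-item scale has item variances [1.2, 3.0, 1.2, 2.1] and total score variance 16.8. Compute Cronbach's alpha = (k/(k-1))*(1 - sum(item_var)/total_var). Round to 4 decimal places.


alpha = (k/(k-1)) * (1 - sum(s_i^2)/s_total^2)
sum(item variances) = 7.5
k/(k-1) = 4/3 = 1.333333
1 - 7.5/16.8 = 1 - 0.446429 = 0.553571
alpha = 1.333333 * 0.553571
= 0.7381


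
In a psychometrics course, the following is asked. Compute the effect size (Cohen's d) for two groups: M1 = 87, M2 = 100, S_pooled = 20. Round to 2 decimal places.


Cohen's d = (M1 - M2) / S_pooled
= (87 - 100) / 20
= -13 / 20
= -0.65


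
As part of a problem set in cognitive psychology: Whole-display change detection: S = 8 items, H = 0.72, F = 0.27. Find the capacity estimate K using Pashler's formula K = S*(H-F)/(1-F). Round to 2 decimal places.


K = S * (H - F) / (1 - F)
H - F = 0.45
1 - F = 0.73
K = 8 * 0.45 / 0.73
= 4.93


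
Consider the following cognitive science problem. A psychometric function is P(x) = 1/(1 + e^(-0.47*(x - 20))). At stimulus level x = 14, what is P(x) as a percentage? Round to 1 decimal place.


P(x) = 1/(1 + e^(-0.47*(14 - 20)))
Exponent = -0.47 * -6 = 2.82
e^(2.82) = 16.776851
P = 1/(1 + 16.776851) = 0.056253
Percentage = 5.6


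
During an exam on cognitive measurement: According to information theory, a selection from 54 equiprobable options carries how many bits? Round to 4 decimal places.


H = log2(n)
H = log2(54)
= 5.7549


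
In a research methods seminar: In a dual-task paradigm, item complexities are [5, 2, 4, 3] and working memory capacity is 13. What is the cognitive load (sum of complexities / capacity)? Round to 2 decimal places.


Total complexity = 5 + 2 + 4 + 3 = 14
Load = total / capacity = 14 / 13
= 1.08


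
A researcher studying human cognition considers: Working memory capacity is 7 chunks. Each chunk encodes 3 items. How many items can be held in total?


Total items = chunks * items_per_chunk
= 7 * 3
= 21


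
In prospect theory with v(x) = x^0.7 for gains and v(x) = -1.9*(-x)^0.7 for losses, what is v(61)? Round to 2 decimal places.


Since x = 61 >= 0, use v(x) = x^0.7
61^0.7 = 17.7718
v(61) = 17.77


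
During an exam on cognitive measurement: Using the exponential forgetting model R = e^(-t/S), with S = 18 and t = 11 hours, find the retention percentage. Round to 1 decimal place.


R = e^(-t/S)
-t/S = -11/18 = -0.611111
R = e^(-0.611111) = 0.542748
Percentage = 0.542748 * 100
= 54.3


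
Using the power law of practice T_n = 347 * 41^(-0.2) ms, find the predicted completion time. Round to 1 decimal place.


T_n = 347 * 41^(-0.2)
41^(-0.2) = 0.475821
T_n = 347 * 0.475821
= 165.1 ms


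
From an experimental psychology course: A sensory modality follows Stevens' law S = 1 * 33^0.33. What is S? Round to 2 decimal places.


S = 1 * 33^0.33
33^0.33 = 3.1704
S = 1 * 3.1704
= 3.17


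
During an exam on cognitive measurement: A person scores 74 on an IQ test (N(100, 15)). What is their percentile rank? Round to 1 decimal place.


z = (IQ - mean) / SD
z = (74 - 100) / 15 = -1.7333
Percentile = Phi(-1.7333) * 100
Phi(-1.7333) = 0.041521
= 4.2


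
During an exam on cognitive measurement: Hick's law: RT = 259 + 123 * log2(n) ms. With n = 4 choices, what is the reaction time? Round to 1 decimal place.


RT = 259 + 123 * log2(4)
log2(4) = 2.0
RT = 259 + 123 * 2.0
= 259 + 246.0
= 505.0 ms


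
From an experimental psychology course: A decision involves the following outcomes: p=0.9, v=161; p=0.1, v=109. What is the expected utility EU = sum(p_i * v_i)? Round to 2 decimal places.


EU = sum(p_i * v_i)
0.9 * 161 = 144.9
0.1 * 109 = 10.9
EU = 144.9 + 10.9
= 155.80


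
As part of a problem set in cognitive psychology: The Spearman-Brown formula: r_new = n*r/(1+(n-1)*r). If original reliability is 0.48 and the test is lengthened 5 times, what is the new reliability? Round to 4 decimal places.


r_new = n*r / (1 + (n-1)*r)
Numerator = 5 * 0.48 = 2.4
Denominator = 1 + 4 * 0.48 = 2.92
r_new = 2.4 / 2.92
= 0.8219


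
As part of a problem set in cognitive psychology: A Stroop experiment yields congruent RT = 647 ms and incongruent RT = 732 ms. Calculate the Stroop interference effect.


Stroop effect = RT(incongruent) - RT(congruent)
= 732 - 647
= 85 ms


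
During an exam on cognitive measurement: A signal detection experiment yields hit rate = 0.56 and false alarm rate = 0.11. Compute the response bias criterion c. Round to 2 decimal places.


c = -0.5 * (z(HR) + z(FAR))
z(0.56) = 0.151
z(0.11) = -1.2265
c = -0.5 * (0.151 + -1.2265)
= -0.5 * -1.0755
= 0.54


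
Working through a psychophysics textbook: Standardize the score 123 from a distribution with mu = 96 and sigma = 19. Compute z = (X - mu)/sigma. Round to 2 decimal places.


z = (X - mu) / sigma
= (123 - 96) / 19
= 27 / 19
= 1.42


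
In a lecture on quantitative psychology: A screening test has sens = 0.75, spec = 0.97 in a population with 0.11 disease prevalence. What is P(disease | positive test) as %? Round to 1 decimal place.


PPV = (sens * prev) / (sens * prev + (1-spec) * (1-prev))
Numerator = 0.75 * 0.11 = 0.0825
P(positive and no disease) = (1 - spec) * (1 - prev) = (1 - 0.97) * (1 - 0.11) = 0.0267
Denominator = 0.0825 + 0.0267 = 0.1092
PPV = 0.0825 / 0.1092 = 0.755495
As percentage = 75.5


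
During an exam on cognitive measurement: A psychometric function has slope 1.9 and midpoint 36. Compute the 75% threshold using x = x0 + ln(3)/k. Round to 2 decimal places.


At P = 0.75: 0.75 = 1/(1 + e^(-k*(x-x0)))
Solving: e^(-k*(x-x0)) = 1/3
x = x0 + ln(3)/k
ln(3) = 1.0986
x = 36 + 1.0986/1.9
= 36 + 0.5782
= 36.58


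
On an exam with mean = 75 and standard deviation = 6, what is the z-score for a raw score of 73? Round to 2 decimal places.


z = (X - mu) / sigma
= (73 - 75) / 6
= -2 / 6
= -0.33


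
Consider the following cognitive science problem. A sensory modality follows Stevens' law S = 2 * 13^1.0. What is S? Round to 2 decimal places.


S = 2 * 13^1.0
13^1.0 = 13.0
S = 2 * 13.0
= 26.00


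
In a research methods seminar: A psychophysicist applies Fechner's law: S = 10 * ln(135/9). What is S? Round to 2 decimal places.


S = 10 * ln(135/9)
I/I0 = 15.0
ln(15.0) = 2.7081
S = 10 * 2.7081
= 27.08


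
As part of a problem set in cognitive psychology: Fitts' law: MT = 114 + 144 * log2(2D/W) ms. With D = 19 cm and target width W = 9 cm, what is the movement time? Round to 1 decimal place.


MT = 114 + 144 * log2(2*19/9)
2D/W = 4.222222
log2(4.222222) = 2.078
MT = 114 + 144 * 2.078
= 413.2 ms


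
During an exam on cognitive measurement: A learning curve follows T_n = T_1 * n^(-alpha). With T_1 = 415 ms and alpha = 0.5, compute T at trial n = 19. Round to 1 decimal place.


T_n = 415 * 19^(-0.5)
19^(-0.5) = 0.229416
T_n = 415 * 0.229416
= 95.2 ms


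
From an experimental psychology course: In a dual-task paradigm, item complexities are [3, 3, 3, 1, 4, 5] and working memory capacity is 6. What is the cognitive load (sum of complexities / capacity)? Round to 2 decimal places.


Total complexity = 3 + 3 + 3 + 1 + 4 + 5 = 19
Load = total / capacity = 19 / 6
= 3.17


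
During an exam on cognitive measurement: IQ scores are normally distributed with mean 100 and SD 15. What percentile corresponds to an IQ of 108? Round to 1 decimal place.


z = (IQ - mean) / SD
z = (108 - 100) / 15 = 0.5333
Percentile = Phi(0.5333) * 100
Phi(0.5333) = 0.703087
= 70.3


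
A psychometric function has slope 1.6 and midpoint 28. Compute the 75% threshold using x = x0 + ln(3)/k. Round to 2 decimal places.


At P = 0.75: 0.75 = 1/(1 + e^(-k*(x-x0)))
Solving: e^(-k*(x-x0)) = 1/3
x = x0 + ln(3)/k
ln(3) = 1.0986
x = 28 + 1.0986/1.6
= 28 + 0.6866
= 28.69


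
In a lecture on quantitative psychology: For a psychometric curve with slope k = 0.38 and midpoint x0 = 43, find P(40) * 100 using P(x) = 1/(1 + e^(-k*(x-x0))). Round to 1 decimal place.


P(x) = 1/(1 + e^(-0.38*(40 - 43)))
Exponent = -0.38 * -3 = 1.14
e^(1.14) = 3.126768
P = 1/(1 + 3.126768) = 0.24232
Percentage = 24.2


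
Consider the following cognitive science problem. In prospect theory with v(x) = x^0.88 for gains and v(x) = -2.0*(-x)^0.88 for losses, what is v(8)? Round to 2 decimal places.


Since x = 8 >= 0, use v(x) = x^0.88
8^0.88 = 6.2333
v(8) = 6.23


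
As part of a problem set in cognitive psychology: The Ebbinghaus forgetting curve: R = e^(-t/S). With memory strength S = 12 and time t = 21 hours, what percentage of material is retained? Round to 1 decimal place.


R = e^(-t/S)
-t/S = -21/12 = -1.75
R = e^(-1.75) = 0.173774
Percentage = 0.173774 * 100
= 17.4


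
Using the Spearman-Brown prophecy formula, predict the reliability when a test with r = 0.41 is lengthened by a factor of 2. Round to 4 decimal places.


r_new = n*r / (1 + (n-1)*r)
Numerator = 2 * 0.41 = 0.82
Denominator = 1 + 1 * 0.41 = 1.41
r_new = 0.82 / 1.41
= 0.5816


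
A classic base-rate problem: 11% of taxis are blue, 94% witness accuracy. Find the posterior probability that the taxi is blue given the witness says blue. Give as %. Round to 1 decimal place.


P(blue | says blue) = P(says blue | blue)*P(blue) / [P(says blue | blue)*P(blue) + P(says blue | not blue)*P(not blue)]
Numerator = 0.94 * 0.11 = 0.1034
False identification = 0.06 * 0.89 = 0.0534
P = 0.1034 / (0.1034 + 0.0534)
= 0.1034 / 0.1568
As percentage = 65.9


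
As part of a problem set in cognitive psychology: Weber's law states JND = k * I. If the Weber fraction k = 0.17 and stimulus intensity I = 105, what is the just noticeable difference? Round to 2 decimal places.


JND = k * I
JND = 0.17 * 105
= 17.85


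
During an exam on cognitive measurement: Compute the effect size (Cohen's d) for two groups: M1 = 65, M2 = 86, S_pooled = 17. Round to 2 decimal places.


Cohen's d = (M1 - M2) / S_pooled
= (65 - 86) / 17
= -21 / 17
= -1.24


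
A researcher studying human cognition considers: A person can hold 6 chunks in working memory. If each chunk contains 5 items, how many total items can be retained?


Total items = chunks * items_per_chunk
= 6 * 5
= 30


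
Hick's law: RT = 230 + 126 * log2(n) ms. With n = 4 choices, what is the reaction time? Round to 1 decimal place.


RT = 230 + 126 * log2(4)
log2(4) = 2.0
RT = 230 + 126 * 2.0
= 230 + 252.0
= 482.0 ms


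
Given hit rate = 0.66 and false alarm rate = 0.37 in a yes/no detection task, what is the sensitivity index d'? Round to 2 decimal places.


d' = z(HR) - z(FAR)
z(0.66) = 0.4125
z(0.37) = -0.3319
d' = 0.4125 - -0.3319
= 0.74


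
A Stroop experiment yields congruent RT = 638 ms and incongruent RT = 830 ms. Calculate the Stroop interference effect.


Stroop effect = RT(incongruent) - RT(congruent)
= 830 - 638
= 192 ms


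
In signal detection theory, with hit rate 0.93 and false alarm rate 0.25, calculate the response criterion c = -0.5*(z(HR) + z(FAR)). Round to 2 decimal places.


c = -0.5 * (z(HR) + z(FAR))
z(0.93) = 1.4758
z(0.25) = -0.6745
c = -0.5 * (1.4758 + -0.6745)
= -0.5 * 0.8013
= -0.40


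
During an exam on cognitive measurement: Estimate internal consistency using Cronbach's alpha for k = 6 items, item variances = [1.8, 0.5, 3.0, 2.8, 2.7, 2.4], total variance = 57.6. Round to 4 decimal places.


alpha = (k/(k-1)) * (1 - sum(s_i^2)/s_total^2)
sum(item variances) = 13.2
k/(k-1) = 6/5 = 1.2
1 - 13.2/57.6 = 1 - 0.229167 = 0.770833
alpha = 1.2 * 0.770833
= 0.9250


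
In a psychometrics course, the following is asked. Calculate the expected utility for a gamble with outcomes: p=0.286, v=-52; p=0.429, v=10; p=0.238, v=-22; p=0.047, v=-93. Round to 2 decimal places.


EU = sum(p_i * v_i)
0.286 * -52 = -14.872
0.429 * 10 = 4.29
0.238 * -22 = -5.236
0.047 * -93 = -4.371
EU = -14.872 + 4.29 + -5.236 + -4.371
= -20.19


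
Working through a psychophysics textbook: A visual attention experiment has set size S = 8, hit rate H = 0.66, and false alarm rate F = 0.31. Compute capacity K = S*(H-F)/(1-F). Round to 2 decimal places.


K = S * (H - F) / (1 - F)
H - F = 0.35
1 - F = 0.69
K = 8 * 0.35 / 0.69
= 4.06


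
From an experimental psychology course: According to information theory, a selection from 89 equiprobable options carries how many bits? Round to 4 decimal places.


H = log2(n)
H = log2(89)
= 6.4757


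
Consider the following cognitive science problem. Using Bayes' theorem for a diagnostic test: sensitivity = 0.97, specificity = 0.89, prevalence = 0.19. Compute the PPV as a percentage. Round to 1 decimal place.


PPV = (sens * prev) / (sens * prev + (1-spec) * (1-prev))
Numerator = 0.97 * 0.19 = 0.1843
P(positive and no disease) = (1 - spec) * (1 - prev) = (1 - 0.89) * (1 - 0.19) = 0.0891
Denominator = 0.1843 + 0.0891 = 0.2734
PPV = 0.1843 / 0.2734 = 0.674104
As percentage = 67.4


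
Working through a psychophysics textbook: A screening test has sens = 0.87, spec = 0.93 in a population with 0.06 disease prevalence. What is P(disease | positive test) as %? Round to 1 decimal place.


PPV = (sens * prev) / (sens * prev + (1-spec) * (1-prev))
Numerator = 0.87 * 0.06 = 0.0522
P(positive and no disease) = (1 - spec) * (1 - prev) = (1 - 0.93) * (1 - 0.06) = 0.0658
Denominator = 0.0522 + 0.0658 = 0.118
PPV = 0.0522 / 0.118 = 0.442373
As percentage = 44.2


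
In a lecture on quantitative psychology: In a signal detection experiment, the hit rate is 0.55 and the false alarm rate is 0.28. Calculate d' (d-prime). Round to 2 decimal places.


d' = z(HR) - z(FAR)
z(0.55) = 0.1257
z(0.28) = -0.5828
d' = 0.1257 - -0.5828
= 0.71


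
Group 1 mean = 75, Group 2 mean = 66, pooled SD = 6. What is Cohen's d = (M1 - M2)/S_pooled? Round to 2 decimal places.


Cohen's d = (M1 - M2) / S_pooled
= (75 - 66) / 6
= 9 / 6
= 1.50


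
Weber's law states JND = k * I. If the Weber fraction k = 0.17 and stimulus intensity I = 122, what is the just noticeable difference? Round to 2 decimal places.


JND = k * I
JND = 0.17 * 122
= 20.74


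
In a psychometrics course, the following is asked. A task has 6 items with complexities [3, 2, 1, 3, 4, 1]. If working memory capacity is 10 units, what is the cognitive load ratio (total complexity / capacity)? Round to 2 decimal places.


Total complexity = 3 + 2 + 1 + 3 + 4 + 1 = 14
Load = total / capacity = 14 / 10
= 1.40


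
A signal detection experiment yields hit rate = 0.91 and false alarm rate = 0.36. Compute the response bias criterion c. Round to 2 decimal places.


c = -0.5 * (z(HR) + z(FAR))
z(0.91) = 1.3408
z(0.36) = -0.3585
c = -0.5 * (1.3408 + -0.3585)
= -0.5 * 0.9823
= -0.49


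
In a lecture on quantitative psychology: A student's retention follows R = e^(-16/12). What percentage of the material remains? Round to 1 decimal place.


R = e^(-t/S)
-t/S = -16/12 = -1.333333
R = e^(-1.333333) = 0.263597
Percentage = 0.263597 * 100
= 26.4


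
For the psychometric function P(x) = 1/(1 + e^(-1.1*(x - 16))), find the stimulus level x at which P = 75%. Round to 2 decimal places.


At P = 0.75: 0.75 = 1/(1 + e^(-k*(x-x0)))
Solving: e^(-k*(x-x0)) = 1/3
x = x0 + ln(3)/k
ln(3) = 1.0986
x = 16 + 1.0986/1.1
= 16 + 0.9987
= 17.00


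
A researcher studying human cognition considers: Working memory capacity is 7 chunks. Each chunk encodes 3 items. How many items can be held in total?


Total items = chunks * items_per_chunk
= 7 * 3
= 21


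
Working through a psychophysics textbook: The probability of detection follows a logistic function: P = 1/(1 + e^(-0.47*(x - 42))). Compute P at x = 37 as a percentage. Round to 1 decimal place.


P(x) = 1/(1 + e^(-0.47*(37 - 42)))
Exponent = -0.47 * -5 = 2.35
e^(2.35) = 10.48557
P = 1/(1 + 10.48557) = 0.087066
Percentage = 8.7


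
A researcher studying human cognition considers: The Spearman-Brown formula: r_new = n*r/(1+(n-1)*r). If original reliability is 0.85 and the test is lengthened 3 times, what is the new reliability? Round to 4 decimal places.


r_new = n*r / (1 + (n-1)*r)
Numerator = 3 * 0.85 = 2.55
Denominator = 1 + 2 * 0.85 = 2.7
r_new = 2.55 / 2.7
= 0.9444


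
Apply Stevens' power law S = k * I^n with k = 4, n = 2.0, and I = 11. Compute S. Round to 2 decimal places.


S = 4 * 11^2.0
11^2.0 = 121.0
S = 4 * 121.0
= 484.00


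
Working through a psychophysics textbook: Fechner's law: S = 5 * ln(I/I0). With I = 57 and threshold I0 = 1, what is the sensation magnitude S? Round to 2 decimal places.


S = 5 * ln(57/1)
I/I0 = 57.0
ln(57.0) = 4.0431
S = 5 * 4.0431
= 20.22


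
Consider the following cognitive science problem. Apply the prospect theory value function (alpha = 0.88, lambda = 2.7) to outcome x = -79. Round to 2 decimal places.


Since x = -79 < 0, use v(x) = -lambda*(-x)^alpha
(-x) = 79
79^0.88 = 46.764
v(-79) = -2.7 * 46.764
= -126.26


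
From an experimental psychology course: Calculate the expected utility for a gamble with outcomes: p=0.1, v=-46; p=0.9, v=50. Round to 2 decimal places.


EU = sum(p_i * v_i)
0.1 * -46 = -4.6
0.9 * 50 = 45.0
EU = -4.6 + 45.0
= 40.40


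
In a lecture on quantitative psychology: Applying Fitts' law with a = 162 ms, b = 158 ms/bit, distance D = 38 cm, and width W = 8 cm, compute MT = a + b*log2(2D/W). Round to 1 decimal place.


MT = 162 + 158 * log2(2*38/8)
2D/W = 9.5
log2(9.5) = 3.2479
MT = 162 + 158 * 3.2479
= 675.2 ms


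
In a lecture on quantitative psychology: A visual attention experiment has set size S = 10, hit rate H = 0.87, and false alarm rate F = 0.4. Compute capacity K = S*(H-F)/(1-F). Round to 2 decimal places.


K = S * (H - F) / (1 - F)
H - F = 0.47
1 - F = 0.6
K = 10 * 0.47 / 0.6
= 7.83
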